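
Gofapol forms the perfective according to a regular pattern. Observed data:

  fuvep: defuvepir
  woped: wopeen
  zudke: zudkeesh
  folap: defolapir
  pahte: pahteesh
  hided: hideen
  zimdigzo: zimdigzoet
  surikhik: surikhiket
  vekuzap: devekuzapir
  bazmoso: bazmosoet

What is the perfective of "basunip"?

debasunipir

"basunip" ends in -p. The stems ending in -p (folap → defolapir, fuvep → defuvepir, vekuzap → devekuzapir) add de- … -ir around the stem.
The other patterns: stems ending in -e add -esh; stems ending in -d drop the final letter and add -en; stems ending in -k or -o add -et.
So basunip → debasunipir.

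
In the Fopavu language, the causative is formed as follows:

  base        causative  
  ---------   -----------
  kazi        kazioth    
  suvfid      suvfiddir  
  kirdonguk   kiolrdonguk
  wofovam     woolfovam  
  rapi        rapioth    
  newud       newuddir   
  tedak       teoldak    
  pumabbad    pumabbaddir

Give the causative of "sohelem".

soolhelem

kazi and suvfid both have last vowel 'i' yet inflect differently (kazioth, suvfiddir), so the last vowel is not what conditions the rule; the final letter is.
"sohelem" ends in -m. The one such stem in the data (wofovam → woolfovam) inserts -ol- after the first vowel (as do kirdonguk, tedak), so the same rule applies.
So sohelem → soolhelem.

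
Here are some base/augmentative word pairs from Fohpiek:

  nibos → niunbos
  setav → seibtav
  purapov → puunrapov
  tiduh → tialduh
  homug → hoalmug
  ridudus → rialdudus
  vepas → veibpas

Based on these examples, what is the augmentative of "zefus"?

zealfus

"zefus" has last vowel 'u'. The stems whose last vowel is 'u' (tiduh → tialduh, homug → hoalmug, ridudus → rialdudus) insert -al- after the first vowel.
The other patterns: stems whose last vowel is 'a' insert -ib- after the first vowel; stems whose last vowel is 'o' insert -un- after the first vowel.
So zefus → zealfus.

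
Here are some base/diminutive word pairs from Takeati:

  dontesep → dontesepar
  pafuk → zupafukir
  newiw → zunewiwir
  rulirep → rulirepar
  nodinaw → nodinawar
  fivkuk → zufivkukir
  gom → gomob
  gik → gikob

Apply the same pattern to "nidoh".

zunidohir

"nidoh" has 2 vowels. The stems with 2 vowels (fivkuk → zufivkukir, newiw → zunewiwir, pafuk → zupafukir) add zu- … -ir around the stem.
The other patterns: stems with 1 vowel add -ob; stems with 3 vowels add -ar.
So nidoh → zunidohir.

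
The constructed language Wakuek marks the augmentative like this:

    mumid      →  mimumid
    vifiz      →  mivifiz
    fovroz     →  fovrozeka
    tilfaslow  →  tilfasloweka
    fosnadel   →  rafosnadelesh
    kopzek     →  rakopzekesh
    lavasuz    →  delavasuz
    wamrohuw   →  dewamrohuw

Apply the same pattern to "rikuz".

derikuz

vifiz and fovroz both end in -z yet inflect differently (mivifiz, fovrozeka), so the final letter is not what conditions the rule; the last vowel is.
"rikuz" has last vowel 'u'. The stems whose last vowel is 'u' (lavasuz → delavasuz, wamrohuw → dewamrohuw) add the prefix de-.
The other patterns: stems whose last vowel is 'i' add the prefix mi-; stems whose last vowel is 'o' add -eka; stems whose last vowel is 'e' add ra- … -esh around the stem.
So rikuz → derikuz.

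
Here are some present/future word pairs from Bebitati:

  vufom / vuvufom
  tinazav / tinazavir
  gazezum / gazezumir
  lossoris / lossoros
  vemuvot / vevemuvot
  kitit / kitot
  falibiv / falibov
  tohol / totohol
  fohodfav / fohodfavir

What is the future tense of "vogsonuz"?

vemuvot and kitit both end in -t yet inflect differently (vevemuvot, kitot), so the final letter is not what conditions the rule; the last vowel is.
"vogsonuz" has last vowel 'u'. The one such stem in the data (gazezum → gazezumir) adds -ir, so the same rule applies.
So vogsonuz → vogsonuzir.

vogsonuzir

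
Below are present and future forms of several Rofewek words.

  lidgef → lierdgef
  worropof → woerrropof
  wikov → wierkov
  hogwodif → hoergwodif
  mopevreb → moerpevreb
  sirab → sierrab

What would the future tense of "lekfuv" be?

Every pair shown (lidgef → lierdgef, worropof → woerrropof, wikov → wierkov, …) follows the same rule: insert -er- after the first vowel.
So lekfuv → leerkfuv.

leerkfuv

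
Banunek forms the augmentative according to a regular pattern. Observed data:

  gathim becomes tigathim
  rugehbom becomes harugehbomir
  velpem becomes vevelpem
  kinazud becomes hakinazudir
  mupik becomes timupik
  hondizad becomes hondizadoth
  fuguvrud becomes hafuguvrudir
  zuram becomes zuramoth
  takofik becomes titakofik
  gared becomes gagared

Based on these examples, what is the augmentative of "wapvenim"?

velpem and zuram both end in -m yet inflect differently (vevelpem, zuramoth), so the final letter is not what conditions the rule; the last vowel is.
"wapvenim" has last vowel 'i'. The stems whose last vowel is 'i' (takofik → titakofik, gathim → tigathim, mupik → timupik) add the prefix ti-.
So wapvenim → tiwapvenim.

tiwapvenim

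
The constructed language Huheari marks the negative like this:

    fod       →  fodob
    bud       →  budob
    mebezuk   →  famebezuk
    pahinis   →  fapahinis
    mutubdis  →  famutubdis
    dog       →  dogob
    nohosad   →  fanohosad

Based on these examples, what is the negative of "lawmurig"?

"lawmurig" has 3 vowels. The stems with 3 vowels (mutubdis → famutubdis, mebezuk → famebezuk, nohosad → fanohosad) add the prefix fa-.
The other pattern: stems with 1 vowel add -ob.
So lawmurig → falawmurig.

falawmurig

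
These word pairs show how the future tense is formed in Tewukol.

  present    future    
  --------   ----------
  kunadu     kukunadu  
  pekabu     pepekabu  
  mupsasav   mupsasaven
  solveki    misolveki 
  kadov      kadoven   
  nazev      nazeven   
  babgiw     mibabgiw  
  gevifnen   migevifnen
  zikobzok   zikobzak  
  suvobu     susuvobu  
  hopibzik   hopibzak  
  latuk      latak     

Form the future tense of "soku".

kadov and zikobzok both have last vowel 'o' yet inflect differently (kadoven, zikobzak), so the last vowel is not what conditions the rule; the final letter is.
"soku" ends in -u. The stems ending in -u (suvobu → susuvobu, kunadu → kukunadu, pekabu → pepekabu) repeat the first consonant+vowel as a prefix.
The other patterns: stems ending in -v add -en; stems ending in -k change the last vowel to 'a'; stems ending in -i, -n or -w add the prefix mi-.
So soku → sosoku.

sosoku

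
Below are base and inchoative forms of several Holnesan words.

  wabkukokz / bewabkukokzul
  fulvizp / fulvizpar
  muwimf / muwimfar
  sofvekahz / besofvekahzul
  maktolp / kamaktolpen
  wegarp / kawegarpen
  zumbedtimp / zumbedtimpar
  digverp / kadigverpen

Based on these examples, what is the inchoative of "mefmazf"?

mefmazfar

digverp and fulvizp both end in -p yet inflect differently (kadigverpen, fulvizpar), so the final letter is not what conditions the rule; the second-to-last letter is.
"mefmazf" has second-to-last letter 'z'. The one such stem in the data (fulvizp → fulvizpar) adds -ar, so the same rule applies.
The other patterns: stems whose second-to-last letter is 'l' or 'r' add ka- … -en around the stem; stems whose second-to-last letter is 'h' or 'k' add be- … -ul around the stem.
So mefmazf → mefmazfar.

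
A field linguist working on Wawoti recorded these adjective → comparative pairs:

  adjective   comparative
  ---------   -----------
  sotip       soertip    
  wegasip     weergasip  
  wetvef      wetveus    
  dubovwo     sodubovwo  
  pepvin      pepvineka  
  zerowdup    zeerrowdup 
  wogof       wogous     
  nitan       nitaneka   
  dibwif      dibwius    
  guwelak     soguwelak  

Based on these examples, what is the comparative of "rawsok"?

sotip and pepvin both have last vowel 'i' yet inflect differently (soertip, pepvineka), so the last vowel is not what conditions the rule; the final letter is.
"rawsok" ends in -k. The one such stem in the data (guwelak → soguwelak) adds the prefix so-, so the same rule applies.
The other patterns: stems ending in -p insert -er- after the first vowel; stems ending in -n add -eka; stems ending in -f drop the final letter and add -us.
So rawsok → sorawsok.

sorawsok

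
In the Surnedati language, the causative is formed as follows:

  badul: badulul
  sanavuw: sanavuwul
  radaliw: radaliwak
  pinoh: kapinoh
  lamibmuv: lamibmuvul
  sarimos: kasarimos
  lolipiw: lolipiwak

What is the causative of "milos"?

"milos" has last vowel 'o'. The stems whose last vowel is 'o' (sarimos → kasarimos, pinoh → kapinoh) add the prefix ka-.
So milos → kamilos.

kamilos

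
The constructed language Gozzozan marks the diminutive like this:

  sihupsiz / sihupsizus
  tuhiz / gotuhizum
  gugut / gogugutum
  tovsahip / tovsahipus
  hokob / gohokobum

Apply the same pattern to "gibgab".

tuhiz and sihupsiz both end in -z yet inflect differently (gotuhizum, sihupsizus), so the final letter is not what conditions the rule; the number of vowels is.
"gibgab" has 2 vowels. The stems with 2 vowels (gugut → gogugutum, tuhiz → gotuhizum, hokob → gohokobum) add go- … -um around the stem.
So gibgab → gogibgabum.

gogibgabum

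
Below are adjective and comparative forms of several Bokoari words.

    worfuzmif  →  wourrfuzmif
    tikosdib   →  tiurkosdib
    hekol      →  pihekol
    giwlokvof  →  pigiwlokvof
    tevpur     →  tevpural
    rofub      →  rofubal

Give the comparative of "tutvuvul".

tutvuvulal

"tutvuvul" has last vowel 'u'. The stems whose last vowel is 'u' (tevpur → tevpural, rofub → rofubal) add -al.
The other patterns: stems whose last vowel is 'i' insert -ur- after the first vowel; stems whose last vowel is 'o' add the prefix pi-.
So tutvuvul → tutvuvulal.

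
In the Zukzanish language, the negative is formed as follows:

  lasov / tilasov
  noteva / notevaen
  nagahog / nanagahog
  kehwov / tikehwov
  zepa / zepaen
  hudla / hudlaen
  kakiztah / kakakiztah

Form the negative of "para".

hudla and kakiztah both have last vowel 'a' yet inflect differently (hudlaen, kakakiztah), so the last vowel is not what conditions the rule; the final letter is.
"para" ends in -a. The stems ending in -a (hudla → hudlaen, noteva → notevaen, zepa → zepaen) add -en.
The other patterns: stems ending in -v add the prefix ti-; stems ending in -g or -h repeat the first consonant+vowel as a prefix.
So para → paraen.

paraen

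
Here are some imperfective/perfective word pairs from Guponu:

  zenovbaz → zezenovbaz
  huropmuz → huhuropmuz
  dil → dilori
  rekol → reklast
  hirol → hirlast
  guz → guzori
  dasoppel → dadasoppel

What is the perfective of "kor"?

"kor" has 1 vowel. The stems with 1 vowel (dil → dilori, guz → guzori) add -ori.
So kor → korori.

korori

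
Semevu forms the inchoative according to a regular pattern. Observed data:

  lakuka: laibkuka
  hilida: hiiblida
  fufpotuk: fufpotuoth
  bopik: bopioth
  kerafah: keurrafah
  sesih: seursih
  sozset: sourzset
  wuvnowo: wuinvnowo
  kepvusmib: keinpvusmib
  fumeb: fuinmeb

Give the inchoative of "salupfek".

salupfeoth

lakuka and kerafah both have last vowel 'a' yet inflect differently (laibkuka, keurrafah), so the last vowel is not what conditions the rule; the final letter is.
"salupfek" ends in -k. The stems ending in -k (fufpotuk → fufpotuoth, bopik → bopioth) drop the final letter and add -oth.
The other patterns: stems ending in -a insert -ib- after the first vowel; stems ending in -h or -t insert -ur- after the first vowel; stems ending in -b or -o insert -in- after the first vowel.
So salupfek → salupfeoth.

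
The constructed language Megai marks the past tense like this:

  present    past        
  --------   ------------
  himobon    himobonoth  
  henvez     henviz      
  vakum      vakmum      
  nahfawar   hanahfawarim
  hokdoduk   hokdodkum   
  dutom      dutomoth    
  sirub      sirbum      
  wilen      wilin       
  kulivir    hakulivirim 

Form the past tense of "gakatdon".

gakatdonoth

"gakatdon" has last vowel 'o'. The stems whose last vowel is 'o' (himobon → himobonoth, dutom → dutomoth) add -oth.
The other patterns: stems whose last vowel is 'u' delete the last vowel and add -um; stems whose last vowel is 'e' change the last vowel to 'i'; stems whose last vowel is 'a' or 'i' add ha- … -im around the stem.
So gakatdon → gakatdonoth.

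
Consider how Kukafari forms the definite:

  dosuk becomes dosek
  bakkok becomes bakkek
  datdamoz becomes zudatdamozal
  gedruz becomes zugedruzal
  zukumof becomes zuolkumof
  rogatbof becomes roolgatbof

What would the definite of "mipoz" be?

"mipoz" ends in -z. The stems ending in -z (datdamoz → zudatdamozal, gedruz → zugedruzal) add zu- … -al around the stem.
The other patterns: stems ending in -k change the last vowel to 'e'; stems ending in -f insert -ol- after the first vowel.
So mipoz → zumipozal.

zumipozal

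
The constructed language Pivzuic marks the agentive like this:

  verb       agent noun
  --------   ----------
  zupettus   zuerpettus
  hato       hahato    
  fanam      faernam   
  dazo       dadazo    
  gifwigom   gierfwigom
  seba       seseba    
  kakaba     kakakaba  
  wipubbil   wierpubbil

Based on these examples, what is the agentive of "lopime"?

hato and gifwigom both have last vowel 'o' yet inflect differently (hahato, gierfwigom), so the last vowel is not what conditions the rule; whether the stem ends in a vowel or a consonant is.
"lopime" ends in a vowel. The stems ending in a vowel (seba → seseba, hato → hahato, kakaba → kakakaba) repeat the first consonant+vowel as a prefix.
So lopime → lolopime.

lolopime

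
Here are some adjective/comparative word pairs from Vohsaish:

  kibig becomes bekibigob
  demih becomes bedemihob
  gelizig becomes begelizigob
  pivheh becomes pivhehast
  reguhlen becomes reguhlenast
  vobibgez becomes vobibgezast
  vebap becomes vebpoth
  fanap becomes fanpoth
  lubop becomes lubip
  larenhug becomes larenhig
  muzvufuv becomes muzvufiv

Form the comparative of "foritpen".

foritpenast

demih and pivheh both end in -h yet inflect differently (bedemihob, pivhehast), so the final letter is not what conditions the rule; the last vowel is.
"foritpen" has last vowel 'e'. The stems whose last vowel is 'e' (pivheh → pivhehast, reguhlen → reguhlenast, vobibgez → vobibgezast) add -ast.
The other patterns: stems whose last vowel is 'i' add be- … -ob around the stem; stems whose last vowel is 'a' delete the last vowel and add -oth; stems whose last vowel is 'o' or 'u' change the last vowel to 'i'.
So foritpen → foritpenast.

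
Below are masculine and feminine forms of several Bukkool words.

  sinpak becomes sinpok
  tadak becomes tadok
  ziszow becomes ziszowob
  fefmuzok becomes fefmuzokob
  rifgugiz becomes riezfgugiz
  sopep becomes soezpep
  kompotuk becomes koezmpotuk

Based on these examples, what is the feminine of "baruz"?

baezruz

sinpak and fefmuzok both end in -k yet inflect differently (sinpok, fefmuzokob), so the final letter is not what conditions the rule; the last vowel is.
"baruz" has last vowel 'u'. The one such stem in the data (kompotuk → koezmpotuk) inserts -ez- after the first vowel (as do rifgugiz, sopep), so the same rule applies.
The other patterns: stems whose last vowel is 'a' change the last vowel to 'o'; stems whose last vowel is 'o' add -ob.
So baruz → baezruz.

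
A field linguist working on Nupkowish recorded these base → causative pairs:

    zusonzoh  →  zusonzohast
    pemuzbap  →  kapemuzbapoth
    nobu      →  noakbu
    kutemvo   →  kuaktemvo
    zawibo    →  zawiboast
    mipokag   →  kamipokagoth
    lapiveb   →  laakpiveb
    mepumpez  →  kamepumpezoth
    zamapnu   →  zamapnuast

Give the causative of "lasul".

laaksul

zamapnu and nobu both end in -u yet inflect differently (zamapnuast, noakbu), so the final letter is not what conditions the rule; the first letter is.
"lasul" begins with l-. The one such stem in the data (lapiveb → laakpiveb) inserts -ak- after the first vowel (as do nobu, kutemvo), so the same rule applies.
So lasul → laaksul.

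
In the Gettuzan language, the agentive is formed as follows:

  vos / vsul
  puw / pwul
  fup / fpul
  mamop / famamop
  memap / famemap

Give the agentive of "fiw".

"fiw" has 1 vowel. The stems with 1 vowel (vos → vsul, puw → pwul, fup → fpul) delete the last vowel and add -ul.
So fiw → fwul.

fwul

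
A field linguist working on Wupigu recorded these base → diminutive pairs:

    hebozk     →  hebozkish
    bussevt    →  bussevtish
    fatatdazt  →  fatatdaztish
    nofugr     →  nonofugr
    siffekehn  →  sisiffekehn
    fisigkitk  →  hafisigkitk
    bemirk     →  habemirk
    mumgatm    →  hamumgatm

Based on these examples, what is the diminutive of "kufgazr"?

hebozk and fisigkitk both end in -k yet inflect differently (hebozkish, hafisigkitk), so the final letter is not what conditions the rule; the second-to-last letter is.
"kufgazr" has second-to-last letter 'z'. The stems whose second-to-last letter is 'z' (fatatdazt → fatatdaztish, hebozk → hebozkish) add -ish.
So kufgazr → kufgazrish.

kufgazrish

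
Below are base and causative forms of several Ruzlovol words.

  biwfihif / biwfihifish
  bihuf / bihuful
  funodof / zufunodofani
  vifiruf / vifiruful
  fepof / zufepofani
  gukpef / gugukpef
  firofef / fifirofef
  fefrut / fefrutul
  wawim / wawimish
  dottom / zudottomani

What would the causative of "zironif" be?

zironifish

"zironif" has last vowel 'i'. The stems whose last vowel is 'i' (biwfihif → biwfihifish, wawim → wawimish) add -ish.
So zironif → zironifish.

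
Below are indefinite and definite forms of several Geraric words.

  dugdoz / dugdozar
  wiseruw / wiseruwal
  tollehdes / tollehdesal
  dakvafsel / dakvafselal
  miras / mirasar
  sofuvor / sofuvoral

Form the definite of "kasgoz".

kasgozar

"kasgoz" has 2 vowels. The stems with 2 vowels (miras → mirasar, dugdoz → dugdozar) add -ar.
The other pattern: stems with 3 vowels add -al.
So kasgoz → kasgozar.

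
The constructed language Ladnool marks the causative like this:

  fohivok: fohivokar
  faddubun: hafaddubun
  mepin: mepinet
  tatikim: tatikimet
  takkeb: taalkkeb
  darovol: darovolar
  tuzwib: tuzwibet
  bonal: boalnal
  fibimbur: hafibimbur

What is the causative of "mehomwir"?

faddubun and mepin both end in -n yet inflect differently (hafaddubun, mepinet), so the final letter is not what conditions the rule; the last vowel is.
"mehomwir" has last vowel 'i'. The stems whose last vowel is 'i' (mepin → mepinet, tuzwib → tuzwibet, tatikim → tatikimet) add -et.
The other patterns: stems whose last vowel is 'o' add -ar; stems whose last vowel is 'u' add the prefix ha-; stems whose last vowel is 'a' or 'e' insert -al- after the first vowel.
So mehomwir → mehomwiret.

mehomwiret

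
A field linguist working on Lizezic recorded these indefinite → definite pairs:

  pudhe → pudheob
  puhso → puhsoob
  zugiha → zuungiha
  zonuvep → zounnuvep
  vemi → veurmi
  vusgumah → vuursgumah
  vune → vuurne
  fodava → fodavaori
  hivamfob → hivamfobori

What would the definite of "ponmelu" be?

pudhe and vune both end in -e yet inflect differently (pudheob, vuurne), so the final letter is not what conditions the rule; the first letter is.
"ponmelu" begins with p-. The stems beginning with p- (pudhe → pudheob, puhso → puhsoob) add -ob.
The other patterns: stems beginning with z- insert -un- after the first vowel; stems beginning with v- insert -ur- after the first vowel; stems beginning with f- or h- add -ori.
So ponmelu → ponmeluob.

ponmeluob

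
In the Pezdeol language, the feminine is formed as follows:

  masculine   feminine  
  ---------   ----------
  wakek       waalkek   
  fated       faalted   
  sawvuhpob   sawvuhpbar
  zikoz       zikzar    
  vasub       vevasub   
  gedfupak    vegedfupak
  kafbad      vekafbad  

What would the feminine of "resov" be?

resvar

sawvuhpob and vasub both end in -b yet inflect differently (sawvuhpbar, vevasub), so the final letter is not what conditions the rule; the last vowel is.
"resov" has last vowel 'o'. The stems whose last vowel is 'o' (sawvuhpob → sawvuhpbar, zikoz → zikzar) delete the last vowel and add -ar.
So resov → resvar.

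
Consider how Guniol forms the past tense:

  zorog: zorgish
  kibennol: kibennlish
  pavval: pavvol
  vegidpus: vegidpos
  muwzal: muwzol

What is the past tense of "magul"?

magol

"magul" has last vowel 'u'. The one such stem in the data (vegidpus → vegidpos) changes the last vowel to 'o' (as do muwzal, pavval), so the same rule applies.
The other pattern: stems whose last vowel is 'o' delete the last vowel and add -ish.
So magul → magol.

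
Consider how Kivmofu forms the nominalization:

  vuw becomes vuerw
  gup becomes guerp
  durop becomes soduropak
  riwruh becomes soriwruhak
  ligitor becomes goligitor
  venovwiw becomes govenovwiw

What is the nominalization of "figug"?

sofigugak

"figug" has 2 vowels. The stems with 2 vowels (durop → soduropak, riwruh → soriwruhak) add so- … -ak around the stem.
The other patterns: stems with 1 vowel insert -er- after the first vowel; stems with 3 vowels add the prefix go-.
So figug → sofigugak.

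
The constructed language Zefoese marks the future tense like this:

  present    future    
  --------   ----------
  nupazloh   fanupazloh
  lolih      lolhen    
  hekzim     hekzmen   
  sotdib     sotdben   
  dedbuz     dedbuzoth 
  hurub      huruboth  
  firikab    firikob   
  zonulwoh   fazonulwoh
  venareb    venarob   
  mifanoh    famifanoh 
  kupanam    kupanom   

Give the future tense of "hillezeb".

hillezob

hurub and sotdib both end in -b yet inflect differently (huruboth, sotdben), so the final letter is not what conditions the rule; the last vowel is.
"hillezeb" has last vowel 'e'. The one such stem in the data (venareb → venarob) changes the last vowel to 'o' (as do kupanam, firikab), so the same rule applies.
The other patterns: stems whose last vowel is 'u' add -oth; stems whose last vowel is 'i' delete the last vowel and add -en; stems whose last vowel is 'o' add the prefix fa-.
So hillezeb → hillezob.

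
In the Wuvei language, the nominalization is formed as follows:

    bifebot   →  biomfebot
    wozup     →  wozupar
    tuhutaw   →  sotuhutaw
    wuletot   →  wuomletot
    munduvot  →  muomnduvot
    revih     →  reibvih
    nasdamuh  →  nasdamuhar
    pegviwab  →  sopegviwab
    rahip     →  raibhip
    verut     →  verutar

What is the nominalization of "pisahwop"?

revih and nasdamuh both end in -h yet inflect differently (reibvih, nasdamuhar), so the final letter is not what conditions the rule; the last vowel is.
"pisahwop" has last vowel 'o'. The stems whose last vowel is 'o' (bifebot → biomfebot, munduvot → muomnduvot, wuletot → wuomletot) insert -om- after the first vowel.
So pisahwop → piomsahwop.

piomsahwop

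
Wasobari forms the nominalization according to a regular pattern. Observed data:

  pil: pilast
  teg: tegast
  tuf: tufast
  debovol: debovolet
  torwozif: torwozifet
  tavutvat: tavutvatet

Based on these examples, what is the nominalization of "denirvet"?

"denirvet" has 3 vowels. The stems with 3 vowels (debovol → debovolet, torwozif → torwozifet, tavutvat → tavutvatet) add -et.
So denirvet → denirvetet.

denirvetet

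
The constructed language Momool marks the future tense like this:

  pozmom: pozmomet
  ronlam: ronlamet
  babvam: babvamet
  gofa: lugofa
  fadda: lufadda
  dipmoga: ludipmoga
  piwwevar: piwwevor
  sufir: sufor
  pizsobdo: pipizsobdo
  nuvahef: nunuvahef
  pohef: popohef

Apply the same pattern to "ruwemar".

ruwemor

ronlam and gofa both have last vowel 'a' yet inflect differently (ronlamet, lugofa), so the last vowel is not what conditions the rule; the final letter is.
"ruwemar" ends in -r. The stems ending in -r (piwwevar → piwwevor, sufir → sufor) change the last vowel to 'o'.
The other patterns: stems ending in -m add -et; stems ending in -a add the prefix lu-; stems ending in -f or -o repeat the first consonant+vowel as a prefix.
So ruwemar → ruwemor.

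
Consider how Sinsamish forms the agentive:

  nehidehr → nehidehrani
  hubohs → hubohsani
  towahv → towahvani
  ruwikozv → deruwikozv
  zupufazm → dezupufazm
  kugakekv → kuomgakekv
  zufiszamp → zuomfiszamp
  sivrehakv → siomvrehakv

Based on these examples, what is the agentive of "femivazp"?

defemivazp

towahv and ruwikozv both end in -v yet inflect differently (towahvani, deruwikozv), so the final letter is not what conditions the rule; the second-to-last letter is.
"femivazp" has second-to-last letter 'z'. The stems whose second-to-last letter is 'z' (ruwikozv → deruwikozv, zupufazm → dezupufazm) add the prefix de-.
So femivazp → defemivazp.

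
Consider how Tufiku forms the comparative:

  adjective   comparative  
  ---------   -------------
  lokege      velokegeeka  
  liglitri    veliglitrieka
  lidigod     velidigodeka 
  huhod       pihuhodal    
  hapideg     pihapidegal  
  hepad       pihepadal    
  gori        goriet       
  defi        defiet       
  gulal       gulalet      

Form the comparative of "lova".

lidigod and huhod both end in -d yet inflect differently (velidigodeka, pihuhodal), so the final letter is not what conditions the rule; the first letter is.
"lova" begins with l-. The stems beginning with l- (lokege → velokegeeka, liglitri → veliglitrieka, lidigod → velidigodeka) add ve- … -eka around the stem.
The other patterns: stems beginning with h- add pi- … -al around the stem; stems beginning with d- or g- add -et.
So lova → velovaeka.

velovaeka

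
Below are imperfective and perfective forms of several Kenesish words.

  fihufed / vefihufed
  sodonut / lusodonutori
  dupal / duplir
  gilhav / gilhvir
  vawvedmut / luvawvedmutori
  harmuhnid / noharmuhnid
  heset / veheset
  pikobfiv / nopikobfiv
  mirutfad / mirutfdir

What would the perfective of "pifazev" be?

vepifazev

fihufed and mirutfad both end in -d yet inflect differently (vefihufed, mirutfdir), so the final letter is not what conditions the rule; the last vowel is.
"pifazev" has last vowel 'e'. The stems whose last vowel is 'e' (fihufed → vefihufed, heset → veheset) add the prefix ve-.
So pifazev → vepifazev.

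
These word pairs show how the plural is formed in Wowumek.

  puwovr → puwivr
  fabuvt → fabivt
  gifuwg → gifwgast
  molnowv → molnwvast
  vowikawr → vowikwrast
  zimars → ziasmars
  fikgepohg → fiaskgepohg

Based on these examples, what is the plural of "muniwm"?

munwmast

puwovr and vowikawr both end in -r yet inflect differently (puwivr, vowikwrast), so the final letter is not what conditions the rule; the second-to-last letter is.
"muniwm" has second-to-last letter 'w'. The stems whose second-to-last letter is 'w' (gifuwg → gifwgast, molnowv → molnwvast, vowikawr → vowikwrast) delete the last vowel and add -ast.
So muniwm → munwmast.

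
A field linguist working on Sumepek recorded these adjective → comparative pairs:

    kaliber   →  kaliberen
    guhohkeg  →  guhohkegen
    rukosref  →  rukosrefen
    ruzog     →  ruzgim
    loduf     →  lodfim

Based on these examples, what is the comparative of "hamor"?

hamrim

guhohkeg and ruzog both end in -g yet inflect differently (guhohkegen, ruzgim), so the final letter is not what conditions the rule; the number of vowels is.
"hamor" has 2 vowels. The stems with 2 vowels (ruzog → ruzgim, loduf → lodfim) delete the last vowel and add -im.
The other pattern: stems with 3 vowels add -en.
So hamor → hamrim.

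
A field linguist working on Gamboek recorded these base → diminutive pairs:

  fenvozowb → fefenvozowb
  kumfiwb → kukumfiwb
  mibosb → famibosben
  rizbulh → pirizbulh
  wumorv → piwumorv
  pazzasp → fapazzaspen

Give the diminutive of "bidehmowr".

mibosb and kumfiwb both end in -b yet inflect differently (famibosben, kukumfiwb), so the final letter is not what conditions the rule; the second-to-last letter is.
"bidehmowr" has second-to-last letter 'w'. The stems whose second-to-last letter is 'w' (kumfiwb → kukumfiwb, fenvozowb → fefenvozowb) repeat the first consonant+vowel as a prefix.
The other patterns: stems whose second-to-last letter is 's' add fa- … -en around the stem; stems whose second-to-last letter is 'l' or 'r' add the prefix pi-.
So bidehmowr → bibidehmowr.

bibidehmowr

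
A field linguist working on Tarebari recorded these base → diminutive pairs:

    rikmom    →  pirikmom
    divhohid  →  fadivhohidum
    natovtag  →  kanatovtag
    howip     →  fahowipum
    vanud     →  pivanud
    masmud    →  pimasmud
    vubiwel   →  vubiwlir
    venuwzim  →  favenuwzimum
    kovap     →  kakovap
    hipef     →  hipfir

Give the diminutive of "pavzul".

divhohid and masmud both end in -d yet inflect differently (fadivhohidum, pimasmud), so the final letter is not what conditions the rule; the last vowel is.
"pavzul" has last vowel 'u'. The stems whose last vowel is 'u' (masmud → pimasmud, vanud → pivanud) add the prefix pi-.
The other patterns: stems whose last vowel is 'e' delete the last vowel and add -ir; stems whose last vowel is 'i' add fa- … -um around the stem; stems whose last vowel is 'a' add the prefix ka-.
So pavzul → pipavzul.

pipavzul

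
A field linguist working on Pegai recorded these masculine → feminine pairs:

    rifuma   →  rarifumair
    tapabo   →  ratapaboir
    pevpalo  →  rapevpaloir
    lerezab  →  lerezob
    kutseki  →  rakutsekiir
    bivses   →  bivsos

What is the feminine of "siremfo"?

rasiremfoir

lerezab and rifuma both have last vowel 'a' yet inflect differently (lerezob, rarifumair), so the last vowel is not what conditions the rule; whether the stem ends in a vowel or a consonant is.
"siremfo" ends in a vowel. The stems ending in a vowel (rifuma → rarifumair, kutseki → rakutsekiir, tapabo → ratapaboir) add ra- … -ir around the stem.
So siremfo → rasiremfoir.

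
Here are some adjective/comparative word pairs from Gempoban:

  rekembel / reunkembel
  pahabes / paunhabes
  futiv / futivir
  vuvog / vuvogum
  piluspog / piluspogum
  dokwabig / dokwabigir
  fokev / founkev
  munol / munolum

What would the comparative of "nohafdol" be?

nohafdolum

piluspog and dokwabig both end in -g yet inflect differently (piluspogum, dokwabigir), so the final letter is not what conditions the rule; the last vowel is.
"nohafdol" has last vowel 'o'. The stems whose last vowel is 'o' (piluspog → piluspogum, munol → munolum, vuvog → vuvogum) add -um.
The other patterns: stems whose last vowel is 'i' add -ir; stems whose last vowel is 'e' insert -un- after the first vowel.
So nohafdol → nohafdolum.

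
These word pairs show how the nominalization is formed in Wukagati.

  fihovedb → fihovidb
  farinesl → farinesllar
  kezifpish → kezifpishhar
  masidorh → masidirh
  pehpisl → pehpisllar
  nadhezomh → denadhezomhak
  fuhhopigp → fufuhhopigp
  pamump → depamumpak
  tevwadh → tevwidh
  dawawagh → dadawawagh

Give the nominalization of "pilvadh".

"pilvadh" has second-to-last letter 'd'. The stems whose second-to-last letter is 'd' (fihovedb → fihovidb, tevwadh → tevwidh) change the last vowel to 'i'.
So pilvadh → pilvidh.

pilvidh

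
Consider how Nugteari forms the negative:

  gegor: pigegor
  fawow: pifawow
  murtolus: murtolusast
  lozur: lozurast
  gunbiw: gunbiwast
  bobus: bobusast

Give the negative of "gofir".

gofirast

gegor and lozur both end in -r yet inflect differently (pigegor, lozurast), so the final letter is not what conditions the rule; the last vowel is.
"gofir" has last vowel 'i'. The one such stem in the data (gunbiw → gunbiwast) adds -ast, so the same rule applies.
The other pattern: stems whose last vowel is 'o' add the prefix pi-.
So gofir → gofirast.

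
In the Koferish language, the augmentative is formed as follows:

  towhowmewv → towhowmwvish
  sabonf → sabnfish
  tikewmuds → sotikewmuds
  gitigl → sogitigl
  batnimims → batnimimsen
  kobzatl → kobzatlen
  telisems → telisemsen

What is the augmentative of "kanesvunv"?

kanesvnvish

tikewmuds and batnimims both end in -s yet inflect differently (sotikewmuds, batnimimsen), so the final letter is not what conditions the rule; the second-to-last letter is.
"kanesvunv" has second-to-last letter 'n'. The one such stem in the data (sabonf → sabnfish) deletes the last vowel and adds -ish (as does towhowmewv), so the same rule applies.
So kanesvunv → kanesvnvish.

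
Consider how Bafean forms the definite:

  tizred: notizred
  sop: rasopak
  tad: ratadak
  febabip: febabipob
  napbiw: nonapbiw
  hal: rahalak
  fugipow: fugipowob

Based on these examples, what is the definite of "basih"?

tad and tizred both end in -d yet inflect differently (ratadak, notizred), so the final letter is not what conditions the rule; the number of vowels is.
"basih" has 2 vowels. The stems with 2 vowels (tizred → notizred, napbiw → nonapbiw) add the prefix no-.
The other patterns: stems with 1 vowel add ra- … -ak around the stem; stems with 3 vowels add -ob.
So basih → nobasih.

nobasih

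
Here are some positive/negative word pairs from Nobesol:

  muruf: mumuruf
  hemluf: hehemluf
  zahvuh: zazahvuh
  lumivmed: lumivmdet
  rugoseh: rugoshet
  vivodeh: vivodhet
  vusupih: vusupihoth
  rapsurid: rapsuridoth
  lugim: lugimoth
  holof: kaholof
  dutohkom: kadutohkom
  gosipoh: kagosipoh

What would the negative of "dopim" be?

dopimoth

zahvuh and rugoseh both end in -h yet inflect differently (zazahvuh, rugoshet), so the final letter is not what conditions the rule; the last vowel is.
"dopim" has last vowel 'i'. The stems whose last vowel is 'i' (vusupih → vusupihoth, rapsurid → rapsuridoth, lugim → lugimoth) add -oth.
The other patterns: stems whose last vowel is 'u' repeat the first consonant+vowel as a prefix; stems whose last vowel is 'e' delete the last vowel and add -et; stems whose last vowel is 'o' add the prefix ka-.
So dopim → dopimoth.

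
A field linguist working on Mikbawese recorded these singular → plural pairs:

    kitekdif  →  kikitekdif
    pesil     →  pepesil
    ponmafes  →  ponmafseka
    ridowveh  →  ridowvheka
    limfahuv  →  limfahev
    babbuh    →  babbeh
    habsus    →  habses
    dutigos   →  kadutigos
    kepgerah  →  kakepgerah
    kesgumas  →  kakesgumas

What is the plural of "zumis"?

"zumis" has last vowel 'i'. The stems whose last vowel is 'i' (kitekdif → kikitekdif, pesil → pepesil) repeat the first consonant+vowel as a prefix.
The other patterns: stems whose last vowel is 'e' delete the last vowel and add -eka; stems whose last vowel is 'u' change the last vowel to 'e'; stems whose last vowel is 'a' or 'o' add the prefix ka-.
So zumis → zuzumis.

zuzumis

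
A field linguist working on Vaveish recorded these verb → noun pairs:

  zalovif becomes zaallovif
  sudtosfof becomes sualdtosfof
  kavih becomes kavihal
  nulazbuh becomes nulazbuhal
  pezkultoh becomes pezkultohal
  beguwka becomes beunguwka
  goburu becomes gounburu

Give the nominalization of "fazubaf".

zalovif and kavih both have last vowel 'i' yet inflect differently (zaallovif, kavihal), so the last vowel is not what conditions the rule; the final letter is.
"fazubaf" ends in -f. The stems ending in -f (zalovif → zaallovif, sudtosfof → sualdtosfof) insert -al- after the first vowel.
The other patterns: stems ending in -h add -al; stems ending in -a or -u insert -un- after the first vowel.
So fazubaf → faalzubaf.

faalzubaf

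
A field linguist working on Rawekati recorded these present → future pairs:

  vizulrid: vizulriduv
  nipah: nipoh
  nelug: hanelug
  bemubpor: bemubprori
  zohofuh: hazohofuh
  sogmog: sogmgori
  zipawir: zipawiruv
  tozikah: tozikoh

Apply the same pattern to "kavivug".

tozikah and zohofuh both end in -h yet inflect differently (tozikoh, hazohofuh), so the final letter is not what conditions the rule; the last vowel is.
"kavivug" has last vowel 'u'. The stems whose last vowel is 'u' (zohofuh → hazohofuh, nelug → hanelug) add the prefix ha-.
The other patterns: stems whose last vowel is 'a' change the last vowel to 'o'; stems whose last vowel is 'i' add -uv; stems whose last vowel is 'o' delete the last vowel and add -ori.
So kavivug → hakavivug.

hakavivug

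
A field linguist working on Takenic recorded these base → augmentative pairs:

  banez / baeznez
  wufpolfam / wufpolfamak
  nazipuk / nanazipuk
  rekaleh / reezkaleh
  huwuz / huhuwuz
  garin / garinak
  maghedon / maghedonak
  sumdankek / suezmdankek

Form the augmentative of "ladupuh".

laladupuh

"ladupuh" has last vowel 'u'. The stems whose last vowel is 'u' (huwuz → huhuwuz, nazipuk → nanazipuk) repeat the first consonant+vowel as a prefix.
So ladupuh → laladupuh.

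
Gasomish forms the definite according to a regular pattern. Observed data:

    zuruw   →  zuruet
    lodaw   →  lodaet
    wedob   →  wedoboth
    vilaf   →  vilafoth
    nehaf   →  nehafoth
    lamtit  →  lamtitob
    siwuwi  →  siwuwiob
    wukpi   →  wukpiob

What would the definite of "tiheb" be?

lodaw and vilaf both have last vowel 'a' yet inflect differently (lodaet, vilafoth), so the last vowel is not what conditions the rule; the final letter is.
"tiheb" ends in -b. The one such stem in the data (wedob → wedoboth) adds -oth, so the same rule applies.
So tiheb → tiheboth.

tiheboth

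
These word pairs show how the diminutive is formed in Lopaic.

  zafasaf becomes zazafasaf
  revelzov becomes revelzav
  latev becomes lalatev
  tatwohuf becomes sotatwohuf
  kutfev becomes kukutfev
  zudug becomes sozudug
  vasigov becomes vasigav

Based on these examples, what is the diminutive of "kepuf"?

sokepuf

vasigov and latev both end in -v yet inflect differently (vasigav, lalatev), so the final letter is not what conditions the rule; the last vowel is.
"kepuf" has last vowel 'u'. The stems whose last vowel is 'u' (tatwohuf → sotatwohuf, zudug → sozudug) add the prefix so-.
So kepuf → sokepuf.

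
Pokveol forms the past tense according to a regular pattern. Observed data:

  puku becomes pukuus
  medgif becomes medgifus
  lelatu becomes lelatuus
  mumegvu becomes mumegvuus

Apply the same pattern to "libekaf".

Every pair shown (puku → pukuus, medgif → medgifus, lelatu → lelatuus, …) follows the same rule: add -us.
So libekaf → libekafus.

libekafus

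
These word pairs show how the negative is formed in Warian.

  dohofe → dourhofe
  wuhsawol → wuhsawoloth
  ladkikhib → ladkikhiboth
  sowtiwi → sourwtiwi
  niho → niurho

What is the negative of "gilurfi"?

ladkikhib and sowtiwi both have last vowel 'i' yet inflect differently (ladkikhiboth, sourwtiwi), so the last vowel is not what conditions the rule; whether the stem ends in a vowel or a consonant is.
"gilurfi" ends in a vowel. The stems ending in a vowel (dohofe → dourhofe, sowtiwi → sourwtiwi, niho → niurho) insert -ur- after the first vowel.
The other pattern: stems ending in a consonant add -oth.
So gilurfi → giurlurfi.

giurlurfi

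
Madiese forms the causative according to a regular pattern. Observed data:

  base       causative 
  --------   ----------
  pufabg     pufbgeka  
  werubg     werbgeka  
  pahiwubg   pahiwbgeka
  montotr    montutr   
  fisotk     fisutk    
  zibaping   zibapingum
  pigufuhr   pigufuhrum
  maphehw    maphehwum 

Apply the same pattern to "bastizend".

pufabg and zibaping both end in -g yet inflect differently (pufbgeka, zibapingum), so the final letter is not what conditions the rule; the second-to-last letter is.
"bastizend" has second-to-last letter 'n'. The one such stem in the data (zibaping → zibapingum) adds -um, so the same rule applies.
The other patterns: stems whose second-to-last letter is 'b' delete the last vowel and add -eka; stems whose second-to-last letter is 't' change the last vowel to 'u'.
So bastizend → bastizendum.

bastizendum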